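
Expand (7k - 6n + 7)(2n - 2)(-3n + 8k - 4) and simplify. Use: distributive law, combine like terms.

(7k - 6n + 7)(2n - 2)(-3n + 8k - 4)
= (14kn - 14k - 12n^2 + 12n + 14n - 14)(-3n + 8k - 4)    [distributive law]
= (14kn - 14k - 12n^2 + 26n - 14)(-3n + 8k - 4)    [combine like terms]
= -42kn^2 + 112k^2n - 56kn + 42kn - 112k^2 + 56k + 36n^3 - 96kn^2 + 48n^2 - 78n^2 + 208kn - 104n + 42n - 112k + 56    [distributive law]
= -138kn^2 + 112k^2n + 194kn - 112k^2 - 56k + 36n^3 - 30n^2 - 62n + 56    [combine like terms]

-138kn^2 + 112k^2n + 194kn - 112k^2 - 56k + 36n^3 - 30n^2 - 62n + 56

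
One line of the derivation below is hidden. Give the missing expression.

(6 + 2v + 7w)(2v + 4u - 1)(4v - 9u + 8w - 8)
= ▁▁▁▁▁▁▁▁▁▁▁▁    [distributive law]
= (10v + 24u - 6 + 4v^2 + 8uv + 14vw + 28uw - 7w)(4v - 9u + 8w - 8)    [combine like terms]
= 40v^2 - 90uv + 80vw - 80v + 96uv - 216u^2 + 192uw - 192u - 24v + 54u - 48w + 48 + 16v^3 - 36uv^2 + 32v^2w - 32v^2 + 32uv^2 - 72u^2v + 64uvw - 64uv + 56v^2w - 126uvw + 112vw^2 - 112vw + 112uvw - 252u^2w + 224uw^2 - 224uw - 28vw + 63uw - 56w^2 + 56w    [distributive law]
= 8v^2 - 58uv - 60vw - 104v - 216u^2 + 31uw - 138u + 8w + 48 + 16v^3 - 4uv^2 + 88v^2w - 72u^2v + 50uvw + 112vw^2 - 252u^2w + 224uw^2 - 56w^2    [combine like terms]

After distributive law, the bracketed line is:

(12v + 24u - 6 + 4v^2 + 8uv - 2v + 14vw + 28uw - 7w)(4v - 9u + 8w - 8)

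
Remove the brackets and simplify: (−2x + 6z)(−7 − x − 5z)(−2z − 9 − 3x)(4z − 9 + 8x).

2342xz² + 1962xz + 400x²z + 1134x − 468x² − 426x³ + 592x²z² − 152x³z − 48x⁴ + 808xz³ + 876z³ − 1674z² − 3402z + 240z⁴

(−2x + 6z)(−7 − x − 5z)(−2z − 9 − 3x)(4z − 9 + 8x)
= (14x + 2x² + 10xz − 42z − 6xz − 30z²)(−2z − 9 − 3x)(4z − 9 + 8x)    [distributive law]
= (14x + 2x² + 4xz − 42z − 30z²)(−2z − 9 − 3x)(4z − 9 + 8x)    [combine like terms]
= (−28xz − 126x − 42x² − 4x²z − 18x² − 6x³ − 8xz² − 36xz − 12x²z + 84z² + 378z + 126xz + 60z³ + 270z² + 90xz²)(4z − 9 + 8x)    [distributive law]
= (62xz − 126x − 60x² − 16x²z − 6x³ + 82xz² + 354z² + 378z + 60z³)(4z − 9 + 8x)    [combine like terms]
= 248xz² − 558xz + 496x²z − 504xz + 1134x − 1008x² − 240x²z + 540x² − 480x³ − 64x²z² + 144x²z − 128x³z − 24x³z + 54x³ − 48x⁴ + 328xz³ − 738xz² + 656x²z² + 1416z³ − 3186z² + 2832xz² + 1512z² − 3402z + 3024xz + 240z⁴ − 540z³ + 480xz³    [distributive law]
= 2342xz² + 1962xz + 400x²z + 1134x − 468x² − 426x³ + 592x²z² − 152x³z − 48x⁴ + 808xz³ + 876z³ − 1674z² − 3402z + 240z⁴    [combine like terms]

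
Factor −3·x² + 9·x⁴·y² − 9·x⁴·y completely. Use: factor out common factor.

3·x²(−1 + 3·x²·y² − 3·x²·y)

−3·x² + 9·x⁴·y² − 9·x⁴·y
= 3(−x² + 3·x⁴·y² − 3·x⁴·y)    [factor out 3]
= 3·x²(−1 + 3·x²·y² − 3·x²·y)    [factor out x²]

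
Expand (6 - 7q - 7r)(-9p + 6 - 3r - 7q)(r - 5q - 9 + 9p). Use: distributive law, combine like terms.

-1161pr - 1053pq + 810p - 486p^2 + 576r + 576q - 324 - 249r^2 - 414qr - 21q^2 + 378pqr + 126pq^2 + 567p^2q - 35qr^2 - 301q^2r - 245q^3 + 252pr^2 + 567p^2r + 21r^3

(6 - 7q - 7r)(-9p + 6 - 3r - 7q)(r - 5q - 9 + 9p)
= (-54p + 36 - 18r - 42q + 63pq - 42q + 21qr + 49q^2 + 63pr - 42r + 21r^2 + 49qr)(r - 5q - 9 + 9p)    [distributive law]
= (-54p + 36 - 60r - 84q + 63pq + 70qr + 49q^2 + 63pr + 21r^2)(r - 5q - 9 + 9p)    [combine like terms]
= -54pr + 270pq + 486p - 486p^2 + 36r - 180q - 324 + 324p - 60r^2 + 300qr + 540r - 540pr - 84qr + 420q^2 + 756q - 756pq + 63pqr - 315pq^2 - 567pq + 567p^2q + 70qr^2 - 350q^2r - 630qr + 630pqr + 49q^2r - 245q^3 - 441q^2 + 441pq^2 + 63pr^2 - 315pqr - 567pr + 567p^2r + 21r^3 - 105qr^2 - 189r^2 + 189pr^2    [distributive law]
= -1161pr - 1053pq + 810p - 486p^2 + 576r + 576q - 324 - 249r^2 - 414qr - 21q^2 + 378pqr + 126pq^2 + 567p^2q - 35qr^2 - 301q^2r - 245q^3 + 252pr^2 + 567p^2r + 21r^3    [combine like terms]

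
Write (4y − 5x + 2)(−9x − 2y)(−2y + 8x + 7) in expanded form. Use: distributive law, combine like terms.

(4y − 5x + 2)(−9x − 2y)(−2y + 8x + 7)
= (−36xy − 8y^2 + 45x^2 + 10xy − 18x − 4y)(−2y + 8x + 7)    [distributive law]
= (−26xy − 8y^2 + 45x^2 − 18x − 4y)(−2y + 8x + 7)    [combine like terms]
= 52xy^2 − 208x^2y − 182xy + 16y^3 − 64xy^2 − 56y^2 − 90x^2y + 360x^3 + 315x^2 + 36xy − 144x^2 − 126x + 8y^2 − 32xy − 28y    [distributive law]
= −12xy^2 − 298x^2y − 178xy + 16y^3 − 48y^2 + 360x^3 + 171x^2 − 126x − 28y    [combine like terms]

−12xy^2 − 298x^2y − 178xy + 16y^3 − 48y^2 + 360x^3 + 171x^2 − 126x − 28y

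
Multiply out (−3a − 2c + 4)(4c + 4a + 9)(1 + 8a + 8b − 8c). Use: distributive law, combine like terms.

52ac − 64a^2c − 160abc + 96ac^2 − 100a^2 − 96a^3 − 96a^2b + 277a − 88ab + 8c^2 − 64bc^2 + 64c^3 − 290c − 16bc + 36 + 288b

(−3a − 2c + 4)(4c + 4a + 9)(1 + 8a + 8b − 8c)
= (−12ac − 12a^2 − 27a − 8c^2 − 8ac − 18c + 16c + 16a + 36)(1 + 8a + 8b − 8c)    [distributive law]
= (−20ac − 12a^2 − 11a − 8c^2 − 2c + 36)(1 + 8a + 8b − 8c)    [combine like terms]
= −20ac − 160a^2c − 160abc + 160ac^2 − 12a^2 − 96a^3 − 96a^2b + 96a^2c − 11a − 88a^2 − 88ab + 88ac − 8c^2 − 64ac^2 − 64bc^2 + 64c^3 − 2c − 16ac − 16bc + 16c^2 + 36 + 288a + 288b − 288c    [distributive law]
= 52ac − 64a^2c − 160abc + 96ac^2 − 100a^2 − 96a^3 − 96a^2b + 277a − 88ab + 8c^2 − 64bc^2 + 64c^3 − 290c − 16bc + 36 + 288b    [combine like terms]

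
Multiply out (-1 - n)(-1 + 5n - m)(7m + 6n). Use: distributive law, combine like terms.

(-1 - n)(-1 + 5n - m)(7m + 6n)
= (1 - 5n + m + n - 5n^2 + mn)(7m + 6n)    [distributive law]
= (1 - 4n + m - 5n^2 + mn)(7m + 6n)    [combine like terms]
= 7m + 6n - 28mn - 24n^2 + 7m^2 + 6mn - 35mn^2 - 30n^3 + 7m^2n + 6mn^2    [distributive law]
= 7m + 6n - 22mn - 24n^2 + 7m^2 - 29mn^2 - 30n^3 + 7m^2n    [combine like terms]

7m + 6n - 22mn - 24n^2 + 7m^2 - 29mn^2 - 30n^3 + 7m^2n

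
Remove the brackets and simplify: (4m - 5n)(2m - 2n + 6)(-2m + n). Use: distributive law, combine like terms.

(4m - 5n)(2m - 2n + 6)(-2m + n)
= (8m^2 - 8mn + 24m - 10mn + 10n^2 - 30n)(-2m + n)    [distributive law]
= (8m^2 - 18mn + 24m + 10n^2 - 30n)(-2m + n)    [combine like terms]
= -16m^3 + 8m^2n + 36m^2n - 18mn^2 - 48m^2 + 24mn - 20mn^2 + 10n^3 + 60mn - 30n^2    [distributive law]
= -16m^3 + 44m^2n - 38mn^2 - 48m^2 + 84mn + 10n^3 - 30n^2    [combine like terms]

-16m^3 + 44m^2n - 38mn^2 - 48m^2 + 84mn + 10n^3 - 30n^2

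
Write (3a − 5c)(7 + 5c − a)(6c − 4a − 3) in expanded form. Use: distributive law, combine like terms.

206ac − 75a^2 − 63a + 220ac^2 − 98a^2c + 12a^3 − 135c^2 + 105c − 150c^3

(3a − 5c)(7 + 5c − a)(6c − 4a − 3)
= (21a + 15ac − 3a^2 − 35c − 25c^2 + 5ac)(6c − 4a − 3)    [distributive law]
= (21a + 20ac − 3a^2 − 35c − 25c^2)(6c − 4a − 3)    [combine like terms]
= 126ac − 84a^2 − 63a + 120ac^2 − 80a^2c − 60ac − 18a^2c + 12a^3 + 9a^2 − 210c^2 + 140ac + 105c − 150c^3 + 100ac^2 + 75c^2    [distributive law]
= 206ac − 75a^2 − 63a + 220ac^2 − 98a^2c + 12a^3 − 135c^2 + 105c − 150c^3    [combine like terms]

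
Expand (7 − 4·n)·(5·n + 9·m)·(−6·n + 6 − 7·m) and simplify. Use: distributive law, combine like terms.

(7 − 4·n)·(5·n + 9·m)·(−6·n + 6 − 7·m)
= (35·n + 63·m − 20·n^2 − 36·m·n)·(−6·n + 6 − 7·m)    [distributive law]
= −210·n^2 + 210·n − 245·m·n − 378·m·n + 378·m − 441·m^2 + 120·n^3 − 120·n^2 + 140·m·n^2 + 216·m·n^2 − 216·m·n + 252·m^2·n    [distributive law]
= −330·n^2 + 210·n − 839·m·n + 378·m − 441·m^2 + 120·n^3 + 356·m·n^2 + 252·m^2·n    [combine like terms]

−330·n^2 + 210·n − 839·m·n + 378·m − 441·m^2 + 120·n^3 + 356·m·n^2 + 252·m^2·n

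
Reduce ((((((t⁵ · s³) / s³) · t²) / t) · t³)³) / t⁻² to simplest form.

((((((t⁵ · s³) / s³) · t²) / t) · t³)³) / t⁻²
= ((((((t⁵ · s³) / s³) · t²) / t)³) · ((t³)³)) / t⁻²    [power of a product]
= ((((((t⁵ · s³) / s³) · t²)³) / (t³)) · ((t³)³)) / t⁻²    [power of a quotient]
= ((((((t⁵ · s³) / s³)³) · ((t²)³)) / (t³)) · ((t³)³)) / t⁻²    [power of a product]
= ((((((t⁵ · s³)³) / ((s³)³)) · ((t²)³)) / (t³)) · ((t³)³)) / t⁻²    [power of a quotient]
= (((((((t⁵)³) · ((s³)³)) / ((s³)³)) · ((t²)³)) / (t³)) · ((t³)³)) / t⁻²    [power of a product]
= (((((t¹⁵ · ((s³)³)) / ((s³)³)) · ((t²)³)) / (t³)) · ((t³)³)) / t⁻²    [power of a power]
= (((((t¹⁵ · s⁹) / ((s³)³)) · ((t²)³)) / (t³)) · ((t³)³)) / t⁻²    [power of a power]
= (((((t¹⁵ · s⁹) / s⁹) · ((t²)³)) / (t³)) · ((t³)³)) / t⁻²    [power of a power]
= (((((t¹⁵ · s⁹) / s⁹) · t⁶) / (t³)) · ((t³)³)) / t⁻²    [power of a power]
= (((((t¹⁵ · s⁹) / s⁹) · t⁶) / t³) · t⁹) / t⁻²    [power of a power]
= t²⁹    [quotient of powers; product of powers]

t²⁹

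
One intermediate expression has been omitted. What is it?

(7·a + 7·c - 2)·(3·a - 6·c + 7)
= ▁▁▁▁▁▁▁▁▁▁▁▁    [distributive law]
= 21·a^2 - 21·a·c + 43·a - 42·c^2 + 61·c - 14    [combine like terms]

By distributive law:

21·a^2 - 42·a·c + 49·a + 21·a·c - 42·c^2 + 49·c - 6·a + 12·c - 14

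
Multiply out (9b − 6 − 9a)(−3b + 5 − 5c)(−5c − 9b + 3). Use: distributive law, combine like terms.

540b²c + 243b³ − 648b² − 720bc + 459b + 225bc² + 240c − 90 − 150c² − 540abc − 243ab² + 486ab + 360ac − 135a − 225ac²

(9b − 6 − 9a)(−3b + 5 − 5c)(−5c − 9b + 3)
= (−27b² + 45b − 45bc + 18b − 30 + 30c + 27ab − 45a + 45ac)(−5c − 9b + 3)    [distributive law]
= (−27b² + 63b − 45bc − 30 + 30c + 27ab − 45a + 45ac)(−5c − 9b + 3)    [combine like terms]
= 135b²c + 243b³ − 81b² − 315bc − 567b² + 189b + 225bc² + 405b²c − 135bc + 150c + 270b − 90 − 150c² − 270bc + 90c − 135abc − 243ab² + 81ab + 225ac + 405ab − 135a − 225ac² − 405abc + 135ac    [distributive law]
= 540b²c + 243b³ − 648b² − 720bc + 459b + 225bc² + 240c − 90 − 150c² − 540abc − 243ab² + 486ab + 360ac − 135a − 225ac²    [combine like terms]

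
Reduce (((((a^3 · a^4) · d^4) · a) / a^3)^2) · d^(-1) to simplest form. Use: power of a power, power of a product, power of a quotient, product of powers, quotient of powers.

a^10·d^7

(((((a^3 · a^4) · d^4) · a) / a^3)^2) · d^(-1)
= (((((a^3 · a^4) · d^4) · a)^2) / ((a^3)^2)) · d^(-1)    [power of a quotient]
= (((((a^3 · a^4) · d^4)^2) · (a^2)) / ((a^3)^2)) · d^(-1)    [power of a product]
= (((((a^3 · a^4)^2) · ((d^4)^2)) · (a^2)) / ((a^3)^2)) · d^(-1)    [power of a product]
= ((((((a^3)^2) · ((a^4)^2)) · ((d^4)^2)) · (a^2)) / ((a^3)^2)) · d^(-1)    [power of a product]
= ((((a^6 · ((a^4)^2)) · ((d^4)^2)) · (a^2)) / ((a^3)^2)) · d^(-1)    [power of a power]
= ((((a^6 · a^8) · ((d^4)^2)) · (a^2)) / ((a^3)^2)) · d^(-1)    [power of a power]
= (((a^14 · ((d^4)^2)) · (a^2)) / ((a^3)^2)) · d^(-1)    [product of powers]
= (((a^14 · d^8) · (a^2)) / ((a^3)^2)) · d^(-1)    [power of a power]
= (((a^14 · d^8) · a^2) / a^6) · d^(-1)    [power of a power]
= a^10·d^7    [quotient of powers; product of powers]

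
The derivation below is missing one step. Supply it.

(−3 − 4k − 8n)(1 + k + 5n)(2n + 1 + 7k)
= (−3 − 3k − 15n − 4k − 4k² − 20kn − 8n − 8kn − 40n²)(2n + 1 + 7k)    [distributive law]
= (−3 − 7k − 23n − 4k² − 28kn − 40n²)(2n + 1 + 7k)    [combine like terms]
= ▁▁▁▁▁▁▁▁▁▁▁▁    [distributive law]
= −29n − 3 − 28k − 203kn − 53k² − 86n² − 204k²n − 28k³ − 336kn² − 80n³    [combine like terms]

By distributive law:

−6n − 3 − 21k − 14kn − 7k − 49k² − 46n² − 23n − 161kn − 8k²n − 4k² − 28k³ − 56kn² − 28kn − 196k²n − 80n³ − 40n² − 280kn²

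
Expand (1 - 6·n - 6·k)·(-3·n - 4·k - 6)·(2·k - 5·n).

-94·k·n - 165·n^2 + 64·k^2 - 12·k + 30·n - 174·k·n^2 - 90·n^3 - 36·k^2·n + 48·k^3

(1 - 6·n - 6·k)·(-3·n - 4·k - 6)·(2·k - 5·n)
= (-3·n - 4·k - 6 + 18·n^2 + 24·k·n + 36·n + 18·k·n + 24·k^2 + 36·k)·(2·k - 5·n)    [distributive law]
= (33·n + 32·k - 6 + 18·n^2 + 42·k·n + 24·k^2)·(2·k - 5·n)    [combine like terms]
= 66·k·n - 165·n^2 + 64·k^2 - 160·k·n - 12·k + 30·n + 36·k·n^2 - 90·n^3 + 84·k^2·n - 210·k·n^2 + 48·k^3 - 120·k^2·n    [distributive law]
= -94·k·n - 165·n^2 + 64·k^2 - 12·k + 30·n - 174·k·n^2 - 90·n^3 - 36·k^2·n + 48·k^3    [combine like terms]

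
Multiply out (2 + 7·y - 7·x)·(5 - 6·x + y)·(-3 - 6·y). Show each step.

(2 + 7·y - 7·x)·(5 - 6·x + y)·(-3 - 6·y)
= (10 - 12·x + 2·y + 35·y - 42·x·y + 7·y^2 - 35·x + 42·x^2 - 7·x·y)·(-3 - 6·y)    [distributive law]
= (10 - 47·x + 37·y - 49·x·y + 7·y^2 + 42·x^2)·(-3 - 6·y)    [combine like terms]
= -30 - 60·y + 141·x + 282·x·y - 111·y - 222·y^2 + 147·x·y + 294·x·y^2 - 21·y^2 - 42·y^3 - 126·x^2 - 252·x^2·y    [distributive law]
= -30 - 171·y + 141·x + 429·x·y - 243·y^2 + 294·x·y^2 - 42·y^3 - 126·x^2 - 252·x^2·y    [combine like terms]

-30 - 171·y + 141·x + 429·x·y - 243·y^2 + 294·x·y^2 - 42·y^3 - 126·x^2 - 252·x^2·y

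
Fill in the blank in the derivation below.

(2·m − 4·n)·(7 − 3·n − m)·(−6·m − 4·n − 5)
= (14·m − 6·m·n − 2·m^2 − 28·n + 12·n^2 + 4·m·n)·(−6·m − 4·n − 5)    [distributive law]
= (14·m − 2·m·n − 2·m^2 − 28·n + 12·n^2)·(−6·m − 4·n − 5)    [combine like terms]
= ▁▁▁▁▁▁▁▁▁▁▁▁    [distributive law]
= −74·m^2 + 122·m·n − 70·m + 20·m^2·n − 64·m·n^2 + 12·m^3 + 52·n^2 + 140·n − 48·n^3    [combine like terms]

By distributive law:

−84·m^2 − 56·m·n − 70·m + 12·m^2·n + 8·m·n^2 + 10·m·n + 12·m^3 + 8·m^2·n + 10·m^2 + 168·m·n + 112·n^2 + 140·n − 72·m·n^2 − 48·n^3 − 60·n^2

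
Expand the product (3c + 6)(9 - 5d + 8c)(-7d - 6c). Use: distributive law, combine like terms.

(3c + 6)(9 - 5d + 8c)(-7d - 6c)
= (27c - 15cd + 24c² + 54 - 30d + 48c)(-7d - 6c)    [distributive law]
= (75c - 15cd + 24c² + 54 - 30d)(-7d - 6c)    [combine like terms]
= -525cd - 450c² + 105cd² + 90c²d - 168c²d - 144c³ - 378d - 324c + 210d² + 180cd    [distributive law]
= -345cd - 450c² + 105cd² - 78c²d - 144c³ - 378d - 324c + 210d²    [combine like terms]

-345cd - 450c² + 105cd² - 78c²d - 144c³ - 378d - 324c + 210d²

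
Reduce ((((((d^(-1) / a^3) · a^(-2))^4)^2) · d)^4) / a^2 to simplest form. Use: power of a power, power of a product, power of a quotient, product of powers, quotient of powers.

((((((d^(-1) / a^3) · a^(-2))^4)^2) · d)^4) / a^2
= ((((((d^(-1) / a^3) · a^(-2))^4)^2)^4) · (d^4)) / a^2    [power of a product]
= (((((d^(-1) / a^3) · a^(-2))^4)^8) · (d^4)) / a^2    [power of a power]
= ((((d^(-1) / a^3) · a^(-2))^32) · (d^4)) / a^2    [power of a power]
= ((((d^(-1) / a^3)^32) · ((a^(-2))^32)) · (d^4)) / a^2    [power of a product]
= (((((d^(-1))^32) / ((a^3)^32)) · ((a^(-2))^32)) · (d^4)) / a^2    [power of a quotient]
= (((d^(-32) / ((a^3)^32)) · ((a^(-2))^32)) · (d^4)) / a^2    [power of a power]
= (((d^(-32) / a^96) · ((a^(-2))^32)) · (d^4)) / a^2    [power of a power]
= (((d^(-32) / a^96) · a^(-64)) · (d^4)) / a^2    [power of a power]
= a^(-162)d^(-28)    [quotient of powers; product of powers]

a^(-162)d^(-28)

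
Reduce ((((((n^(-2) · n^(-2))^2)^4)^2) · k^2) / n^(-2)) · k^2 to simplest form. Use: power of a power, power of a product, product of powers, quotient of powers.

k^4n^(-62)

((((((n^(-2) · n^(-2))^2)^4)^2) · k^2) / n^(-2)) · k^2
= (((((n^(-2) · n^(-2))^2)^8) · k^2) / n^(-2)) · k^2    [power of a power]
= ((((n^(-2) · n^(-2))^16) · k^2) / n^(-2)) · k^2    [power of a power]
= (((((n^(-2))^16) · ((n^(-2))^16)) · k^2) / n^(-2)) · k^2    [power of a product]
= (((n^(-32) · ((n^(-2))^16)) · k^2) / n^(-2)) · k^2    [power of a power]
= (((n^(-32) · n^(-32)) · k^2) / n^(-2)) · k^2    [power of a power]
= ((n^(-64) · k^2) / n^(-2)) · k^2    [product of powers]
= k^4n^(-62)    [quotient of powers; product of powers]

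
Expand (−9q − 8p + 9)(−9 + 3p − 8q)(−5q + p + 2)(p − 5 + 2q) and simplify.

−160pq^2 + 351q^2 + 1998q^3 − 1095p^2q + 2717pq − 2439q + 201p^2q^2 − 586pq^3 + 109p^3q − 720q^4 + 171p^3 − 138p^2 − 747p − 24p^4 + 810

(−9q − 8p + 9)(−9 + 3p − 8q)(−5q + p + 2)(p − 5 + 2q)
= (81q − 27pq + 72q^2 + 72p − 24p^2 + 64pq − 81 + 27p − 72q)(−5q + p + 2)(p − 5 + 2q)    [distributive law]
= (9q + 37pq + 72q^2 + 99p − 24p^2 − 81)(−5q + p + 2)(p − 5 + 2q)    [combine like terms]
= (−45q^2 + 9pq + 18q − 185pq^2 + 37p^2q + 74pq − 360q^3 + 72pq^2 + 144q^2 − 495pq + 99p^2 + 198p + 120p^2q − 24p^3 − 48p^2 + 405q − 81p − 162)(p − 5 + 2q)    [distributive law]
= (99q^2 − 412pq + 423q − 113pq^2 + 157p^2q − 360q^3 + 51p^2 + 117p − 24p^3 − 162)(p − 5 + 2q)    [combine like terms]
= 99pq^2 − 495q^2 + 198q^3 − 412p^2q + 2060pq − 824pq^2 + 423pq − 2115q + 846q^2 − 113p^2q^2 + 565pq^2 − 226pq^3 + 157p^3q − 785p^2q + 314p^2q^2 − 360pq^3 + 1800q^3 − 720q^4 + 51p^3 − 255p^2 + 102p^2q + 117p^2 − 585p + 234pq − 24p^4 + 120p^3 − 48p^3q − 162p + 810 − 324q    [distributive law]
= −160pq^2 + 351q^2 + 1998q^3 − 1095p^2q + 2717pq − 2439q + 201p^2q^2 − 586pq^3 + 109p^3q − 720q^4 + 171p^3 − 138p^2 − 747p − 24p^4 + 810    [combine like terms]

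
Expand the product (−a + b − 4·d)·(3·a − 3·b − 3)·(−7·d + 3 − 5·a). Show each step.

(−a + b − 4·d)·(3·a − 3·b − 3)·(−7·d + 3 − 5·a)
= (−3·a² + 3·a·b + 3·a + 3·a·b − 3·b² − 3·b − 12·a·d + 12·b·d + 12·d)·(−7·d + 3 − 5·a)    [distributive law]
= (−3·a² + 6·a·b + 3·a − 3·b² − 3·b − 12·a·d + 12·b·d + 12·d)·(−7·d + 3 − 5·a)    [combine like terms]
= 21·a²·d − 9·a² + 15·a³ − 42·a·b·d + 18·a·b − 30·a²·b − 21·a·d + 9·a − 15·a² + 21·b²·d − 9·b² + 15·a·b² + 21·b·d − 9·b + 15·a·b + 84·a·d² − 36·a·d + 60·a²·d − 84·b·d² + 36·b·d − 60·a·b·d − 84·d² + 36·d − 60·a·d    [distributive law]
= 81·a²·d − 24·a² + 15·a³ − 102·a·b·d + 33·a·b − 30·a²·b − 117·a·d + 9·a + 21·b²·d − 9·b² + 15·a·b² + 57·b·d − 9·b + 84·a·d² − 84·b·d² − 84·d² + 36·d    [combine like terms]

81·a²·d − 24·a² + 15·a³ − 102·a·b·d + 33·a·b − 30·a²·b − 117·a·d + 9·a + 21·b²·d − 9·b² + 15·a·b² + 57·b·d − 9·b + 84·a·d² − 84·b·d² − 84·d² + 36·d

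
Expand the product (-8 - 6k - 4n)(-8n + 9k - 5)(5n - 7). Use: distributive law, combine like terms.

(-8 - 6k - 4n)(-8n + 9k - 5)(5n - 7)
= (64n - 72k + 40 + 48kn - 54k^2 + 30k + 32n^2 - 36kn + 20n)(5n - 7)    [distributive law]
= (84n - 42k + 40 + 12kn - 54k^2 + 32n^2)(5n - 7)    [combine like terms]
= 420n^2 - 588n - 210kn + 294k + 200n - 280 + 60kn^2 - 84kn - 270k^2n + 378k^2 + 160n^3 - 224n^2    [distributive law]
= 196n^2 - 388n - 294kn + 294k - 280 + 60kn^2 - 270k^2n + 378k^2 + 160n^3    [combine like terms]

196n^2 - 388n - 294kn + 294k - 280 + 60kn^2 - 270k^2n + 378k^2 + 160n^3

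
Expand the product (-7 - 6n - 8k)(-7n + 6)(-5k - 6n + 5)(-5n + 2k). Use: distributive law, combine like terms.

-2251kn² - 194k²n - 660n³ - 1585n² + 784kn - 60k² + 1050n - 420k + 2226kn³ + 308k²n² + 1260n⁴ - 560k³n + 480k³

(-7 - 6n - 8k)(-7n + 6)(-5k - 6n + 5)(-5n + 2k)
= (49n - 42 + 42n² - 36n + 56kn - 48k)(-5k - 6n + 5)(-5n + 2k)    [distributive law]
= (13n - 42 + 42n² + 56kn - 48k)(-5k - 6n + 5)(-5n + 2k)    [combine like terms]
= (-65kn - 78n² + 65n + 210k + 252n - 210 - 210kn² - 252n³ + 210n² - 280k²n - 336kn² + 280kn + 240k² + 288kn - 240k)(-5n + 2k)    [distributive law]
= (503kn + 132n² + 317n - 30k - 210 - 546kn² - 252n³ - 280k²n + 240k²)(-5n + 2k)    [combine like terms]
= -2515kn² + 1006k²n - 660n³ + 264kn² - 1585n² + 634kn + 150kn - 60k² + 1050n - 420k + 2730kn³ - 1092k²n² + 1260n⁴ - 504kn³ + 1400k²n² - 560k³n - 1200k²n + 480k³    [distributive law]
= -2251kn² - 194k²n - 660n³ - 1585n² + 784kn - 60k² + 1050n - 420k + 2226kn³ + 308k²n² + 1260n⁴ - 560k³n + 480k³    [combine like terms]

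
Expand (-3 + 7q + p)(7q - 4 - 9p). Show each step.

-49q + 12 + 23p + 49q^2 - 56pq - 9p^2

(-3 + 7q + p)(7q - 4 - 9p)
= -21q + 12 + 27p + 49q^2 - 28q - 63pq + 7pq - 4p - 9p^2    [distributive law]
= -49q + 12 + 23p + 49q^2 - 56pq - 9p^2    [combine like terms]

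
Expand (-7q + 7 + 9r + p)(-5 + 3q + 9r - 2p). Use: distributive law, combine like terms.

56q - 21q^2 - 36qr + 17pq - 35 + 18r - 19p + 81r^2 - 9pr - 2p^2

(-7q + 7 + 9r + p)(-5 + 3q + 9r - 2p)
= 35q - 21q^2 - 63qr + 14pq - 35 + 21q + 63r - 14p - 45r + 27qr + 81r^2 - 18pr - 5p + 3pq + 9pr - 2p^2    [distributive law]
= 56q - 21q^2 - 36qr + 17pq - 35 + 18r - 19p + 81r^2 - 9pr - 2p^2    [combine like terms]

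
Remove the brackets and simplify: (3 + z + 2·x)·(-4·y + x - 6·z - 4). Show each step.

-12·y - 5·x - 22·z - 12 - 4·y·z - 11·x·z - 6·z^2 - 8·x·y + 2·x^2

(3 + z + 2·x)·(-4·y + x - 6·z - 4)
= -12·y + 3·x - 18·z - 12 - 4·y·z + x·z - 6·z^2 - 4·z - 8·x·y + 2·x^2 - 12·x·z - 8·x    [distributive law]
= -12·y - 5·x - 22·z - 12 - 4·y·z - 11·x·z - 6·z^2 - 8·x·y + 2·x^2    [combine like terms]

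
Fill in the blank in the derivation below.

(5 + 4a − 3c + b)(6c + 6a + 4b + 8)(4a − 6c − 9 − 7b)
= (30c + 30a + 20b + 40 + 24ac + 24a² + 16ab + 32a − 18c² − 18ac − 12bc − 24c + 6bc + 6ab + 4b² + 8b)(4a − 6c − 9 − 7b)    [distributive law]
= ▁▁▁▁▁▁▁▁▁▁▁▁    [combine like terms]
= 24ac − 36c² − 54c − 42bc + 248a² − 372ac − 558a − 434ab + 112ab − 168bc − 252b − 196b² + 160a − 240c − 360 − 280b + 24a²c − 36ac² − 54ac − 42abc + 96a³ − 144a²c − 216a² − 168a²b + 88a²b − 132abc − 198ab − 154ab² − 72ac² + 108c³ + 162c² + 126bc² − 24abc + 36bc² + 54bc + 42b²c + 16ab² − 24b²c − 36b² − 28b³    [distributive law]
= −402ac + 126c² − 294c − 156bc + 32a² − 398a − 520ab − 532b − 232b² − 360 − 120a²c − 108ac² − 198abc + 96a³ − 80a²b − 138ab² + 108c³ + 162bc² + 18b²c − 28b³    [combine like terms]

After combine like terms, the bracketed line is:

(6c + 62a + 28b + 40 + 6ac + 24a² + 22ab − 18c² − 6bc + 4b²)(4a − 6c − 9 − 7b)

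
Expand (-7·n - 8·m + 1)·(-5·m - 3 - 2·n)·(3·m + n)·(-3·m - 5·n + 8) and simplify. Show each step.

(-7·n - 8·m + 1)·(-5·m - 3 - 2·n)·(3·m + n)·(-3·m - 5·n + 8)
= (35·m·n + 21·n + 14·n^2 + 40·m^2 + 24·m + 16·m·n - 5·m - 3 - 2·n)·(3·m + n)·(-3·m - 5·n + 8)    [distributive law]
= (51·m·n + 19·n + 14·n^2 + 40·m^2 + 19·m - 3)·(3·m + n)·(-3·m - 5·n + 8)    [combine like terms]
= (153·m^2·n + 51·m·n^2 + 57·m·n + 19·n^2 + 42·m·n^2 + 14·n^3 + 120·m^3 + 40·m^2·n + 57·m^2 + 19·m·n - 9·m - 3·n)·(-3·m - 5·n + 8)    [distributive law]
= (193·m^2·n + 93·m·n^2 + 76·m·n + 19·n^2 + 14·n^3 + 120·m^3 + 57·m^2 - 9·m - 3·n)·(-3·m - 5·n + 8)    [combine like terms]
= -579·m^3·n - 965·m^2·n^2 + 1544·m^2·n - 279·m^2·n^2 - 465·m·n^3 + 744·m·n^2 - 228·m^2·n - 380·m·n^2 + 608·m·n - 57·m·n^2 - 95·n^3 + 152·n^2 - 42·m·n^3 - 70·n^4 + 112·n^3 - 360·m^4 - 600·m^3·n + 960·m^3 - 171·m^3 - 285·m^2·n + 456·m^2 + 27·m^2 + 45·m·n - 72·m + 9·m·n + 15·n^2 - 24·n    [distributive law]
= -1179·m^3·n - 1244·m^2·n^2 + 1031·m^2·n - 507·m·n^3 + 307·m·n^2 + 662·m·n + 17·n^3 + 167·n^2 - 70·n^4 - 360·m^4 + 789·m^3 + 483·m^2 - 72·m - 24·n    [combine like terms]

-1179·m^3·n - 1244·m^2·n^2 + 1031·m^2·n - 507·m·n^3 + 307·m·n^2 + 662·m·n + 17·n^3 + 167·n^2 - 70·n^4 - 360·m^4 + 789·m^3 + 483·m^2 - 72·m - 24·n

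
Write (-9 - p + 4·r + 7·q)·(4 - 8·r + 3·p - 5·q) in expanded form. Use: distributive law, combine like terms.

-36 + 88·r - 31·p + 73·q + 20·p·r - 3·p^2 + 26·p·q - 32·r^2 - 76·q·r - 35·q^2

(-9 - p + 4·r + 7·q)·(4 - 8·r + 3·p - 5·q)
= -36 + 72·r - 27·p + 45·q - 4·p + 8·p·r - 3·p^2 + 5·p·q + 16·r - 32·r^2 + 12·p·r - 20·q·r + 28·q - 56·q·r + 21·p·q - 35·q^2    [distributive law]
= -36 + 88·r - 31·p + 73·q + 20·p·r - 3·p^2 + 26·p·q - 32·r^2 - 76·q·r - 35·q^2    [combine like terms]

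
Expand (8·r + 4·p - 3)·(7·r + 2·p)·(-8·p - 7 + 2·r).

-360·p·r² - 434·r² + 112·r³ - 336·p²·r - 152·p·r - 64·p³ - 8·p² + 147·r + 42·p

(8·r + 4·p - 3)·(7·r + 2·p)·(-8·p - 7 + 2·r)
= (56·r² + 16·p·r + 28·p·r + 8·p² - 21·r - 6·p)·(-8·p - 7 + 2·r)    [distributive law]
= (56·r² + 44·p·r + 8·p² - 21·r - 6·p)·(-8·p - 7 + 2·r)    [combine like terms]
= -448·p·r² - 392·r² + 112·r³ - 352·p²·r - 308·p·r + 88·p·r² - 64·p³ - 56·p² + 16·p²·r + 168·p·r + 147·r - 42·r² + 48·p² + 42·p - 12·p·r    [distributive law]
= -360·p·r² - 434·r² + 112·r³ - 336·p²·r - 152·p·r - 64·p³ - 8·p² + 147·r + 42·p    [combine like terms]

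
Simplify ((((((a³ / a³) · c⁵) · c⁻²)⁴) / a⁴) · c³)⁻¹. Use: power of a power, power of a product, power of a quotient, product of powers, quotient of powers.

a⁴·c⁻¹⁵

((((((a³ / a³) · c⁵) · c⁻²)⁴) / a⁴) · c³)⁻¹
= ((((((a³ / a³) · c⁵) · c⁻²)⁴) / a⁴)⁻¹) · ((c³)⁻¹)    [power of a product]
= ((((((a³ / a³) · c⁵) · c⁻²)⁴)⁻¹) / ((a⁴)⁻¹)) · ((c³)⁻¹)    [power of a quotient]
= (((((a³ / a³) · c⁵) · c⁻²)⁻⁴) / ((a⁴)⁻¹)) · ((c³)⁻¹)    [power of a power]
= (((((a³ / a³) · c⁵)⁻⁴) · ((c⁻²)⁻⁴)) / ((a⁴)⁻¹)) · ((c³)⁻¹)    [power of a product]
= (((((a³ / a³)⁻⁴) · ((c⁵)⁻⁴)) · ((c⁻²)⁻⁴)) / ((a⁴)⁻¹)) · ((c³)⁻¹)    [power of a product]
= ((((((a³)⁻⁴) / ((a³)⁻⁴)) · ((c⁵)⁻⁴)) · ((c⁻²)⁻⁴)) / ((a⁴)⁻¹)) · ((c³)⁻¹)    [power of a quotient]
= ((((a⁻¹² / ((a³)⁻⁴)) · ((c⁵)⁻⁴)) · ((c⁻²)⁻⁴)) / ((a⁴)⁻¹)) · ((c³)⁻¹)    [power of a power]
= ((((a⁻¹² / a⁻¹²) · ((c⁵)⁻⁴)) · ((c⁻²)⁻⁴)) / ((a⁴)⁻¹)) · ((c³)⁻¹)    [power of a power]
= (((a⁰ · ((c⁵)⁻⁴)) · ((c⁻²)⁻⁴)) / ((a⁴)⁻¹)) · ((c³)⁻¹)    [quotient of powers]
= (((a⁰ · c⁻²⁰) · ((c⁻²)⁻⁴)) / ((a⁴)⁻¹)) · ((c³)⁻¹)    [power of a power]
= (((a⁰ · c⁻²⁰) · c⁸) / ((a⁴)⁻¹)) · ((c³)⁻¹)    [power of a power]
= (((a⁰ · c⁻²⁰) · c⁸) / a⁻⁴) · ((c³)⁻¹)    [power of a power]
= (((a⁰ · c⁻²⁰) · c⁸) / a⁻⁴) · c⁻³    [power of a power]
= a⁴·c⁻¹⁵    [quotient of powers; product of powers]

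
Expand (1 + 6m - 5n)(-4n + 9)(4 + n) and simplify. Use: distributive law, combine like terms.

(1 + 6m - 5n)(-4n + 9)(4 + n)
= (-4n + 9 - 24mn + 54m + 20n² - 45n)(4 + n)    [distributive law]
= (-49n + 9 - 24mn + 54m + 20n²)(4 + n)    [combine like terms]
= -196n - 49n² + 36 + 9n - 96mn - 24mn² + 216m + 54mn + 80n² + 20n³    [distributive law]
= -187n + 31n² + 36 - 42mn - 24mn² + 216m + 20n³    [combine like terms]

-187n + 31n² + 36 - 42mn - 24mn² + 216m + 20n³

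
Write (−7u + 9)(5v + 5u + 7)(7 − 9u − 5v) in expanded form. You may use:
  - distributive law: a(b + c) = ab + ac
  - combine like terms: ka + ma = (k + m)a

−630uv + 490u^2v + 175uv^2 − 209u^2 + 315u^3 − 595u − 225v^2 + 441

(−7u + 9)(5v + 5u + 7)(7 − 9u − 5v)
= (−35uv − 35u^2 − 49u + 45v + 45u + 63)(7 − 9u − 5v)    [distributive law]
= (−35uv − 35u^2 − 4u + 45v + 63)(7 − 9u − 5v)    [combine like terms]
= −245uv + 315u^2v + 175uv^2 − 245u^2 + 315u^3 + 175u^2v − 28u + 36u^2 + 20uv + 315v − 405uv − 225v^2 + 441 − 567u − 315v    [distributive law]
= −630uv + 490u^2v + 175uv^2 − 209u^2 + 315u^3 − 595u − 225v^2 + 441    [combine like terms]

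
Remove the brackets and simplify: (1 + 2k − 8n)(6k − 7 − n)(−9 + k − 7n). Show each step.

65k − 116k^2 + 561kn + 63 − 446n − 457n^2 + 12k^3 − 134k^2n + 358kn^2 − 56n^3

(1 + 2k − 8n)(6k − 7 − n)(−9 + k − 7n)
= (6k − 7 − n + 12k^2 − 14k − 2kn − 48kn + 56n + 8n^2)(−9 + k − 7n)    [distributive law]
= (−8k − 7 + 55n + 12k^2 − 50kn + 8n^2)(−9 + k − 7n)    [combine like terms]
= 72k − 8k^2 + 56kn + 63 − 7k + 49n − 495n + 55kn − 385n^2 − 108k^2 + 12k^3 − 84k^2n + 450kn − 50k^2n + 350kn^2 − 72n^2 + 8kn^2 − 56n^3    [distributive law]
= 65k − 116k^2 + 561kn + 63 − 446n − 457n^2 + 12k^3 − 134k^2n + 358kn^2 − 56n^3    [combine like terms]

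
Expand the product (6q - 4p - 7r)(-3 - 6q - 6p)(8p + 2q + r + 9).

(6q - 4p - 7r)(-3 - 6q - 6p)(8p + 2q + r + 9)
= (-18q - 36q^2 - 36pq + 12p + 24pq + 24p^2 + 21r + 42qr + 42pr)(8p + 2q + r + 9)    [distributive law]
= (-18q - 36q^2 - 12pq + 12p + 24p^2 + 21r + 42qr + 42pr)(8p + 2q + r + 9)    [combine like terms]
= -144pq - 36q^2 - 18qr - 162q - 288pq^2 - 72q^3 - 36q^2r - 324q^2 - 96p^2q - 24pq^2 - 12pqr - 108pq + 96p^2 + 24pq + 12pr + 108p + 192p^3 + 48p^2q + 24p^2r + 216p^2 + 168pr + 42qr + 21r^2 + 189r + 336pqr + 84q^2r + 42qr^2 + 378qr + 336p^2r + 84pqr + 42pr^2 + 378pr    [distributive law]
= -228pq - 360q^2 + 402qr - 162q - 312pq^2 - 72q^3 + 48q^2r - 48p^2q + 408pqr + 312p^2 + 558pr + 108p + 192p^3 + 360p^2r + 21r^2 + 189r + 42qr^2 + 42pr^2    [combine like terms]

-228pq - 360q^2 + 402qr - 162q - 312pq^2 - 72q^3 + 48q^2r - 48p^2q + 408pqr + 312p^2 + 558pr + 108p + 192p^3 + 360p^2r + 21r^2 + 189r + 42qr^2 + 42pr^2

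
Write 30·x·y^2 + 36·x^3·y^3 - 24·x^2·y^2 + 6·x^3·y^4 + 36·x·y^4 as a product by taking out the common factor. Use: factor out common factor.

6·x·y^2(5 + 6·x^2·y - 4·x + x^2·y^2 + 6·y^2)

30·x·y^2 + 36·x^3·y^3 - 24·x^2·y^2 + 6·x^3·y^4 + 36·x·y^4
= 6(5·x·y^2 + 6·x^3·y^3 - 4·x^2·y^2 + x^3·y^4 + 6·x·y^4)    [factor out 6]
= 6·x·y^2(5 + 6·x^2·y - 4·x + x^2·y^2 + 6·y^2)    [factor out x·y^2]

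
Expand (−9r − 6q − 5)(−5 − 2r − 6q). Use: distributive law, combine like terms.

(−9r − 6q − 5)(−5 − 2r − 6q)
= 45r + 18r² + 54qr + 30q + 12qr + 36q² + 25 + 10r + 30q    [distributive law]
= 55r + 18r² + 66qr + 60q + 36q² + 25    [combine like terms]

55r + 18r² + 66qr + 60q + 36q² + 25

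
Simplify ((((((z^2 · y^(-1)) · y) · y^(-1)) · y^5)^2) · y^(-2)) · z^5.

((((((z^2 · y^(-1)) · y) · y^(-1)) · y^5)^2) · y^(-2)) · z^5
= ((((((z^2 · y^(-1)) · y) · y^(-1))^2) · ((y^5)^2)) · y^(-2)) · z^5    [power of a product]
= ((((((z^2 · y^(-1)) · y)^2) · ((y^(-1))^2)) · ((y^5)^2)) · y^(-2)) · z^5    [power of a product]
= ((((((z^2 · y^(-1))^2) · (y^2)) · ((y^(-1))^2)) · ((y^5)^2)) · y^(-2)) · z^5    [power of a product]
= (((((((z^2)^2) · ((y^(-1))^2)) · (y^2)) · ((y^(-1))^2)) · ((y^5)^2)) · y^(-2)) · z^5    [power of a product]
= (((((z^4 · ((y^(-1))^2)) · (y^2)) · ((y^(-1))^2)) · ((y^5)^2)) · y^(-2)) · z^5    [power of a power]
= (((((z^4 · y^(-2)) · (y^2)) · ((y^(-1))^2)) · ((y^5)^2)) · y^(-2)) · z^5    [power of a power]
= (((((z^4 · y^(-2)) · y^2) · y^(-2)) · ((y^5)^2)) · y^(-2)) · z^5    [power of a power]
= (((((z^4 · y^(-2)) · y^2) · y^(-2)) · y^10) · y^(-2)) · z^5    [power of a power]
= y^6·z^9    [product of powers]

y^6·z^9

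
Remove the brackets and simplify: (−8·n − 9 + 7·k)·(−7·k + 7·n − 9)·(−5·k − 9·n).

(−8·n − 9 + 7·k)·(−7·k + 7·n − 9)·(−5·k − 9·n)
= (56·k·n − 56·n^2 + 72·n + 63·k − 63·n + 81 − 49·k^2 + 49·k·n − 63·k)·(−5·k − 9·n)    [distributive law]
= (105·k·n − 56·n^2 + 9·n + 81 − 49·k^2)·(−5·k − 9·n)    [combine like terms]
= −525·k^2·n − 945·k·n^2 + 280·k·n^2 + 504·n^3 − 45·k·n − 81·n^2 − 405·k − 729·n + 245·k^3 + 441·k^2·n    [distributive law]
= −84·k^2·n − 665·k·n^2 + 504·n^3 − 45·k·n − 81·n^2 − 405·k − 729·n + 245·k^3    [combine like terms]

−84·k^2·n − 665·k·n^2 + 504·n^3 − 45·k·n − 81·n^2 − 405·k − 729·n + 245·k^3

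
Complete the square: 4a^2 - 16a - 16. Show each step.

4a^2 - 16a - 16
= 4(a^2 - 4a) - 16    [factor out 4 from the a-terms]
= 4(a^2 - 4a + 4 - 4) - 16    [add and subtract 4 inside the bracket]
= 4(a - 2)^2 - 16 - 16    [perfect-square identity]
= 4(a - 2)^2 - 32    [combine constants]

4(a - 2)^2 - 32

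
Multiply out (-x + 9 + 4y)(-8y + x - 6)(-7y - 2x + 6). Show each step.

(-x + 9 + 4y)(-8y + x - 6)(-7y - 2x + 6)
= (8xy - x^2 + 6x - 72y + 9x - 54 - 32y^2 + 4xy - 24y)(-7y - 2x + 6)    [distributive law]
= (12xy - x^2 + 15x - 96y - 54 - 32y^2)(-7y - 2x + 6)    [combine like terms]
= -84xy^2 - 24x^2y + 72xy + 7x^2y + 2x^3 - 6x^2 - 105xy - 30x^2 + 90x + 672y^2 + 192xy - 576y + 378y + 108x - 324 + 224y^3 + 64xy^2 - 192y^2    [distributive law]
= -20xy^2 - 17x^2y + 159xy + 2x^3 - 36x^2 + 198x + 480y^2 - 198y - 324 + 224y^3    [combine like terms]

-20xy^2 - 17x^2y + 159xy + 2x^3 - 36x^2 + 198x + 480y^2 - 198y - 324 + 224y^3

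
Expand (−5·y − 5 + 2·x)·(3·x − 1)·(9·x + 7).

(−5·y − 5 + 2·x)·(3·x − 1)·(9·x + 7)
= (−15·x·y + 5·y − 15·x + 5 + 6·x^2 − 2·x)·(9·x + 7)    [distributive law]
= (−15·x·y + 5·y − 17·x + 5 + 6·x^2)·(9·x + 7)    [combine like terms]
= −135·x^2·y − 105·x·y + 45·x·y + 35·y − 153·x^2 − 119·x + 45·x + 35 + 54·x^3 + 42·x^2    [distributive law]
= −135·x^2·y − 60·x·y + 35·y − 111·x^2 − 74·x + 35 + 54·x^3    [combine like terms]

−135·x^2·y − 60·x·y + 35·y − 111·x^2 − 74·x + 35 + 54·x^3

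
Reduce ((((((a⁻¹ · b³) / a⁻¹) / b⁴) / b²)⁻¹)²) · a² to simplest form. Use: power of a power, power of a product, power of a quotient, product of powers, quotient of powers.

((((((a⁻¹ · b³) / a⁻¹) / b⁴) / b²)⁻¹)²) · a²
= (((((a⁻¹ · b³) / a⁻¹) / b⁴) / b²)⁻²) · a²    [power of a power]
= (((((a⁻¹ · b³) / a⁻¹) / b⁴)⁻²) / ((b²)⁻²)) · a²    [power of a quotient]
= (((((a⁻¹ · b³) / a⁻¹)⁻²) / ((b⁴)⁻²)) / ((b²)⁻²)) · a²    [power of a quotient]
= (((((a⁻¹ · b³)⁻²) / ((a⁻¹)⁻²)) / ((b⁴)⁻²)) / ((b²)⁻²)) · a²    [power of a quotient]
= ((((((a⁻¹)⁻²) · ((b³)⁻²)) / ((a⁻¹)⁻²)) / ((b⁴)⁻²)) / ((b²)⁻²)) · a²    [power of a product]
= ((((a² · ((b³)⁻²)) / ((a⁻¹)⁻²)) / ((b⁴)⁻²)) / ((b²)⁻²)) · a²    [power of a power]
= ((((a² · b⁻⁶) / ((a⁻¹)⁻²)) / ((b⁴)⁻²)) / ((b²)⁻²)) · a²    [power of a power]
= ((((a² · b⁻⁶) / a²) / ((b⁴)⁻²)) / ((b²)⁻²)) · a²    [power of a power]
= ((((a² · b⁻⁶) / a²) / b⁻⁸) / ((b²)⁻²)) · a²    [power of a power]
= ((((a² · b⁻⁶) / a²) / b⁻⁸) / b⁻⁴) · a²    [power of a power]
= a²b⁶    [quotient of powers; product of powers]

a²b⁶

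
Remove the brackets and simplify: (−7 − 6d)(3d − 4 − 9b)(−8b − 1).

−78bd − 3d − 287b − 28 − 504b² + 144bd² + 18d² − 432b²d

(−7 − 6d)(3d − 4 − 9b)(−8b − 1)
= (−21d + 28 + 63b − 18d² + 24d + 54bd)(−8b − 1)    [distributive law]
= (3d + 28 + 63b − 18d² + 54bd)(−8b − 1)    [combine like terms]
= −24bd − 3d − 224b − 28 − 504b² − 63b + 144bd² + 18d² − 432b²d − 54bd    [distributive law]
= −78bd − 3d − 287b − 28 − 504b² + 144bd² + 18d² − 432b²d    [combine like terms]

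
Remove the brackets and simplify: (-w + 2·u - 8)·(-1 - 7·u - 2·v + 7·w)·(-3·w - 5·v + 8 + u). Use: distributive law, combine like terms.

109·w^2 + 243·v·w - 464·w - 49·u·w - 70·u·w^2 - 91·u·v·w + 63·u^2·w + 29·v·w^2 - 10·v^2·w + 21·w^3 - 286·u·v + 440·u - 58·u^2 + 66·u^2·v - 14·u^3 + 20·u·v^2 + 88·v + 64 - 80·v^2

(-w + 2·u - 8)·(-1 - 7·u - 2·v + 7·w)·(-3·w - 5·v + 8 + u)
= (w + 7·u·w + 2·v·w - 7·w^2 - 2·u - 14·u^2 - 4·u·v + 14·u·w + 8 + 56·u + 16·v - 56·w)·(-3·w - 5·v + 8 + u)    [distributive law]
= (-55·w + 21·u·w + 2·v·w - 7·w^2 + 54·u - 14·u^2 - 4·u·v + 8 + 16·v)·(-3·w - 5·v + 8 + u)    [combine like terms]
= 165·w^2 + 275·v·w - 440·w - 55·u·w - 63·u·w^2 - 105·u·v·w + 168·u·w + 21·u^2·w - 6·v·w^2 - 10·v^2·w + 16·v·w + 2·u·v·w + 21·w^3 + 35·v·w^2 - 56·w^2 - 7·u·w^2 - 162·u·w - 270·u·v + 432·u + 54·u^2 + 42·u^2·w + 70·u^2·v - 112·u^2 - 14·u^3 + 12·u·v·w + 20·u·v^2 - 32·u·v - 4·u^2·v - 24·w - 40·v + 64 + 8·u - 48·v·w - 80·v^2 + 128·v + 16·u·v    [distributive law]
= 109·w^2 + 243·v·w - 464·w - 49·u·w - 70·u·w^2 - 91·u·v·w + 63·u^2·w + 29·v·w^2 - 10·v^2·w + 21·w^3 - 286·u·v + 440·u - 58·u^2 + 66·u^2·v - 14·u^3 + 20·u·v^2 + 88·v + 64 - 80·v^2    [combine like terms]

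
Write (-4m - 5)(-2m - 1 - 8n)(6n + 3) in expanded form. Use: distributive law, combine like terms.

48m^2n + 24m^2 + 180mn + 42m + 192mn^2 + 150n + 15 + 240n^2

(-4m - 5)(-2m - 1 - 8n)(6n + 3)
= (8m^2 + 4m + 32mn + 10m + 5 + 40n)(6n + 3)    [distributive law]
= (8m^2 + 14m + 32mn + 5 + 40n)(6n + 3)    [combine like terms]
= 48m^2n + 24m^2 + 84mn + 42m + 192mn^2 + 96mn + 30n + 15 + 240n^2 + 120n    [distributive law]
= 48m^2n + 24m^2 + 180mn + 42m + 192mn^2 + 150n + 15 + 240n^2    [combine like terms]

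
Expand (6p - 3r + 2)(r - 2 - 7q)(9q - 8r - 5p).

(6p - 3r + 2)(r - 2 - 7q)(9q - 8r - 5p)
= (6pr - 12p - 42pq - 3r² + 6r + 21qr + 2r - 4 - 14q)(9q - 8r - 5p)    [distributive law]
= (6pr - 12p - 42pq - 3r² + 8r + 21qr - 4 - 14q)(9q - 8r - 5p)    [combine like terms]
= 54pqr - 48pr² - 30p²r - 108pq + 96pr + 60p² - 378pq² + 336pqr + 210p²q - 27qr² + 24r³ + 15pr² + 72qr - 64r² - 40pr + 189q²r - 168qr² - 105pqr - 36q + 32r + 20p - 126q² + 112qr + 70pq    [distributive law]
= 285pqr - 33pr² - 30p²r - 38pq + 56pr + 60p² - 378pq² + 210p²q - 195qr² + 24r³ + 184qr - 64r² + 189q²r - 36q + 32r + 20p - 126q²    [combine like terms]

285pqr - 33pr² - 30p²r - 38pq + 56pr + 60p² - 378pq² + 210p²q - 195qr² + 24r³ + 184qr - 64r² + 189q²r - 36q + 32r + 20p - 126q²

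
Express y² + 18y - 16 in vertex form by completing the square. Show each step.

y² + 18y - 16
= y² + 18y + 81 - 81 - 16    [add and subtract 81]
= (y + 9)² - 81 - 16    [perfect-square identity]
= (y + 9)² - 97    [combine constants]

(y + 9)² - 97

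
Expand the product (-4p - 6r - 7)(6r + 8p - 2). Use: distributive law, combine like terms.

(-4p - 6r - 7)(6r + 8p - 2)
= -24pr - 32p² + 8p - 36r² - 48pr + 12r - 42r - 56p + 14    [distributive law]
= -72pr - 32p² - 48p - 36r² - 30r + 14    [combine like terms]

-72pr - 32p² - 48p - 36r² - 30r + 14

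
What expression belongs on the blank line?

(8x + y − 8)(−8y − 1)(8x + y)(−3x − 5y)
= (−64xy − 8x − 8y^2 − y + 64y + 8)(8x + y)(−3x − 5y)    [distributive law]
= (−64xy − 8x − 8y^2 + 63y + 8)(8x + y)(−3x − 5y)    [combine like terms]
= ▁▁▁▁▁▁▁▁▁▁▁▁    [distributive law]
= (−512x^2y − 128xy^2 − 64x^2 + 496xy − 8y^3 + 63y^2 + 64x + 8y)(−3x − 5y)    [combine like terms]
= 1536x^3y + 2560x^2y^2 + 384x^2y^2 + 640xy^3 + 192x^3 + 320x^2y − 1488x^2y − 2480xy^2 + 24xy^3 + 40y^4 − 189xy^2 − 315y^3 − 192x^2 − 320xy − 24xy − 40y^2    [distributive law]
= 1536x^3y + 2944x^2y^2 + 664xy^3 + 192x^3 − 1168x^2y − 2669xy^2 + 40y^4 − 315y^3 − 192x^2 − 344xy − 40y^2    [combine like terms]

Applying distributive law to the line above:

(−512x^2y − 64xy^2 − 64x^2 − 8xy − 64xy^2 − 8y^3 + 504xy + 63y^2 + 64x + 8y)(−3x − 5y)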